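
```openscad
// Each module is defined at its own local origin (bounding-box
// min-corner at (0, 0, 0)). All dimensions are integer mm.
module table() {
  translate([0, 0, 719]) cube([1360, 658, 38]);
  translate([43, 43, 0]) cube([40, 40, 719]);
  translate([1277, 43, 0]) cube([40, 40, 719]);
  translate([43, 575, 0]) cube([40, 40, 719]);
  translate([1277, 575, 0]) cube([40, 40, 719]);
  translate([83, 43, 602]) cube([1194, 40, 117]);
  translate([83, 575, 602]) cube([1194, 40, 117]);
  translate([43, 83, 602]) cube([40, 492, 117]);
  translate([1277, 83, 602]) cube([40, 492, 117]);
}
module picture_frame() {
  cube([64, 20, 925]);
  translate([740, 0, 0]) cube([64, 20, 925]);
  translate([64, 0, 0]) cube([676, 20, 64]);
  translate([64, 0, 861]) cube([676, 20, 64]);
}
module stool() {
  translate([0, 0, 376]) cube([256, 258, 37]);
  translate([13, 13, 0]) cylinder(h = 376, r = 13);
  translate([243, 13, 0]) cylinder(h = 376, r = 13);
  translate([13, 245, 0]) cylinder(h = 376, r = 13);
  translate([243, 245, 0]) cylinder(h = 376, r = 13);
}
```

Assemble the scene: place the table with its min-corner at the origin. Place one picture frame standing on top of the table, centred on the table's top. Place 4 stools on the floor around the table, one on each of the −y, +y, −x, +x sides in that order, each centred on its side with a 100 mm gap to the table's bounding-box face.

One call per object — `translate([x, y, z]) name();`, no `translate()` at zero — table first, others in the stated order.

table();
translate([278, 319, 757]) picture_frame();
translate([552, -358, 0]) stool();
translate([552, 758, 0]) stool();
translate([-356, 200, 0]) stool();
translate([1460, 200, 0]) stool();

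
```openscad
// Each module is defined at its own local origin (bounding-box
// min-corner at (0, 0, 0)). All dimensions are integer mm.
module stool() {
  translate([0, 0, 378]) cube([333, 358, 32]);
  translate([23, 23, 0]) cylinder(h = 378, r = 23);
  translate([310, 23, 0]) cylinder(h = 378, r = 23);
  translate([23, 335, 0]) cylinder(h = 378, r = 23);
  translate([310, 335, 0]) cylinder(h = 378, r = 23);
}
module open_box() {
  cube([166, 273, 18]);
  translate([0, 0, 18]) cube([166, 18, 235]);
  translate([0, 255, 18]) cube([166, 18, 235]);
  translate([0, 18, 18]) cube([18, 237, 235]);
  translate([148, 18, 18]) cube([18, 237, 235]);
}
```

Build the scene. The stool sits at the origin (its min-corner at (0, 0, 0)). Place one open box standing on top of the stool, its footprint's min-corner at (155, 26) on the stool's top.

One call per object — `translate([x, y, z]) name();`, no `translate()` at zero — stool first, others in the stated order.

stool();
translate([155, 26, 410]) open_box();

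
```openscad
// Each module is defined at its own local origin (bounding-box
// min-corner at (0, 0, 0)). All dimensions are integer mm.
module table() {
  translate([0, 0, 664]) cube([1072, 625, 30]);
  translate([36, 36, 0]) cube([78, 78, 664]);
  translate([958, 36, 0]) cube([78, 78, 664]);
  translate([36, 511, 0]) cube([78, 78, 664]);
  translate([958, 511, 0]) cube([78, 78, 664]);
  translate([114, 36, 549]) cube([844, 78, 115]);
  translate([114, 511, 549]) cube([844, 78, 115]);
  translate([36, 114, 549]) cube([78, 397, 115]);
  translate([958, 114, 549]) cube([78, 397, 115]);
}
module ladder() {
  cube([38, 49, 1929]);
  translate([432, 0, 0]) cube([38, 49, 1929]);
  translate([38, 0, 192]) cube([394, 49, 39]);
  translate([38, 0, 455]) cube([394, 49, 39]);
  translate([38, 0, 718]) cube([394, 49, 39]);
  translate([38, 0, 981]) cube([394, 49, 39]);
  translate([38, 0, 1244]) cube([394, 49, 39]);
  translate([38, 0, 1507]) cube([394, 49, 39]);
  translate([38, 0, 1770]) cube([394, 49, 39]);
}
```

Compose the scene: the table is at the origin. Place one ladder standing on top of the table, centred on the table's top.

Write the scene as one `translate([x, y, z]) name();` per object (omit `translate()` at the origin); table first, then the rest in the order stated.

table();
translate([301, 288, 694]) ladder();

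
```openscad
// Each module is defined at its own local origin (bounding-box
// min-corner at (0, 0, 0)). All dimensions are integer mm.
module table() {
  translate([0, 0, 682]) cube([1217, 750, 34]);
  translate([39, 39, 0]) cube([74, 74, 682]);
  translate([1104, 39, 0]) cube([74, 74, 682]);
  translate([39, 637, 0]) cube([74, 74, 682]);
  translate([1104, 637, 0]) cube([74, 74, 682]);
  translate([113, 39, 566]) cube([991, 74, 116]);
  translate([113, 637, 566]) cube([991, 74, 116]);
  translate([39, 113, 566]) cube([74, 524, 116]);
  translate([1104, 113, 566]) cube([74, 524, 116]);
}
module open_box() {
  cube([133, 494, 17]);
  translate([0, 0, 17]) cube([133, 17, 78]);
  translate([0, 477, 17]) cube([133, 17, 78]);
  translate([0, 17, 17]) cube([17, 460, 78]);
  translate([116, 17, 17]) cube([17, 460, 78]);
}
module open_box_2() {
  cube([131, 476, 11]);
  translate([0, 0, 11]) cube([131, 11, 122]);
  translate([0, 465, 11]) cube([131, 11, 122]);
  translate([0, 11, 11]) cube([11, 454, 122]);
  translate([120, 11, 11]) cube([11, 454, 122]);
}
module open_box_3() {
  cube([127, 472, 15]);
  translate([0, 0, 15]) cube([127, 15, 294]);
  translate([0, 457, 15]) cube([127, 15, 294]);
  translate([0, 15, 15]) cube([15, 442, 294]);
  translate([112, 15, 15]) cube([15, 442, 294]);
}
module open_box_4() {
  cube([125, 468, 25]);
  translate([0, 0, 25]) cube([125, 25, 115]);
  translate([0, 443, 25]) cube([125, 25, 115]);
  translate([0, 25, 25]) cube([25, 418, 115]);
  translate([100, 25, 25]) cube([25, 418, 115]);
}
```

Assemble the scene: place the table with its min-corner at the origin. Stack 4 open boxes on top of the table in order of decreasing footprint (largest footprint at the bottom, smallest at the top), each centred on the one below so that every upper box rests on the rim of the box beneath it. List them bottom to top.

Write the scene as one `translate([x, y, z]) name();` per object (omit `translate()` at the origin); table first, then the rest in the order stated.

table();
translate([542, 128, 716]) open_box();
translate([543, 137, 811]) open_box_2();
translate([545, 139, 944]) open_box_3();
translate([546, 141, 1253]) open_box_4();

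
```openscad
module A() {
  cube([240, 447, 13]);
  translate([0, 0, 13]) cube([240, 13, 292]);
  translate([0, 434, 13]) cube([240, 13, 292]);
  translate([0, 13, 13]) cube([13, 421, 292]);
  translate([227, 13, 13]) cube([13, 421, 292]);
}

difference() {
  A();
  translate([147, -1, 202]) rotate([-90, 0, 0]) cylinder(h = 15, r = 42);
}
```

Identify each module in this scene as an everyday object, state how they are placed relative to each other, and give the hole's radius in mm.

The subtracted cylinder has r = 42 mm.

A is an open box. The open box has a circular hole through its front wall. The hole's radius is 42 mm.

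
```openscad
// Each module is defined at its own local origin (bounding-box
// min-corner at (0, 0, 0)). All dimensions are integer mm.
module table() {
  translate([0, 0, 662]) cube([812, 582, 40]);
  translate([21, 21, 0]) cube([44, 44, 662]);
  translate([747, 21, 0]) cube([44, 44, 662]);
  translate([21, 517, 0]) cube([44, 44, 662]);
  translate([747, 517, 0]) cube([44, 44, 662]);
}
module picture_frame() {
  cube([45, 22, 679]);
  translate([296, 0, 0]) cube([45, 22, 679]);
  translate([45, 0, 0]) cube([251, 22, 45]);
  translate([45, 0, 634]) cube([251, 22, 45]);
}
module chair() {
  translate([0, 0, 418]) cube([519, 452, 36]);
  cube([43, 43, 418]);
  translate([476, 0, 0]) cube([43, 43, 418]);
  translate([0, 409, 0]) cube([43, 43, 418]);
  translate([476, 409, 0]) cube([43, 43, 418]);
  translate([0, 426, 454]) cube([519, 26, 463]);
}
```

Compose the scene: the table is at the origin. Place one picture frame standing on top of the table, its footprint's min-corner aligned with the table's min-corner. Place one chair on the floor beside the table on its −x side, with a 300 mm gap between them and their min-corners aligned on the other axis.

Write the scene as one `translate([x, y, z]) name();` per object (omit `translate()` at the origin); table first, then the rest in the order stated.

table();
translate([0, 0, 702]) picture_frame();
translate([-819, 0, 0]) chair();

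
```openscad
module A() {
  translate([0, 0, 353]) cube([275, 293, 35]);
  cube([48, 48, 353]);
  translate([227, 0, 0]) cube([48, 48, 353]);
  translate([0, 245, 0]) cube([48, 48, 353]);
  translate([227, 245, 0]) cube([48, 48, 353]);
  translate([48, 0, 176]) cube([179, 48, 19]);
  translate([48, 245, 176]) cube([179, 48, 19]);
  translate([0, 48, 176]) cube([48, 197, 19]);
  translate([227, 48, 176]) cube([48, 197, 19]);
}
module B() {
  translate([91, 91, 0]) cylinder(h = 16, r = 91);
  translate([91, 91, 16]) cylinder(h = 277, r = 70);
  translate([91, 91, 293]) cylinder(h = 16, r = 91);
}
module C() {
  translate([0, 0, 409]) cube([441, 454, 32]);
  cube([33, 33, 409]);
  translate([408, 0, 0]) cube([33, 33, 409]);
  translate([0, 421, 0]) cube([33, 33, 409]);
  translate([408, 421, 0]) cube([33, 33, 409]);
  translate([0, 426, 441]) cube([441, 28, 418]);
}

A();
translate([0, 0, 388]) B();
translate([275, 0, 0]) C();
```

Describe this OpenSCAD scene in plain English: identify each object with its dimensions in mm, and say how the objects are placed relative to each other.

A is a four-legged stool. The seat is a 275×293×35 mm slab whose top surface is at z = 388 mm; four square legs, each 48×48 mm in cross-section, run from the floor (z = 0) to the underside of the seat, each flush with a corner of the seat. Four stretchers, 48 mm wide and 19 mm tall, connect adjacent legs with their undersides at z = 176 mm, each running between the inner faces of the legs it joins and aligned with the legs' outer faces on the other axis.

B is a spool: two coaxial disc flanges of radius 91 mm and thickness 16 mm, joined by a core cylinder of radius 70 mm and height 277 mm. The lower flange rests on z = 0 and the three cylinders share a vertical axis.

C is a chair: 441×454 mm seat, 32 mm thick, top at z = 441 mm, on four 33 mm square corner legs flush with the seat edges. A 28 mm thick backrest slab spans the full seat width, extending 418 mm above the seat top, its back face flush with the seat's +y edge.

The spool is on top of the stool. The chair is against the stool's +x side, with their −y faces flush.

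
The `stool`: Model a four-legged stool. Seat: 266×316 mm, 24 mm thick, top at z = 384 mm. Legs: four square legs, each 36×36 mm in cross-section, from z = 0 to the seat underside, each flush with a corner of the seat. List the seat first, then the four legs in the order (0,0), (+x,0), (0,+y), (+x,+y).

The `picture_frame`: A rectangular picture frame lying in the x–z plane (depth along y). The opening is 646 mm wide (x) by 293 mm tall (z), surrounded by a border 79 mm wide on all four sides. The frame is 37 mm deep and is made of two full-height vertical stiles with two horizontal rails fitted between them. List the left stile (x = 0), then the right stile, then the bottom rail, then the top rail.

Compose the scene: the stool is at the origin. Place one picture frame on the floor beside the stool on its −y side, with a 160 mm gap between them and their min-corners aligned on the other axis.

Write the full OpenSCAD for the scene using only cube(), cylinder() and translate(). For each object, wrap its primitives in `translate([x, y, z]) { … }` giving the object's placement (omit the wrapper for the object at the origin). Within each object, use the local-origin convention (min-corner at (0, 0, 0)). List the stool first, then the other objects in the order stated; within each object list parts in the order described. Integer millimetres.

translate([0, 0, 360]) cube([266, 316, 24]);
cube([36, 36, 360]);
translate([230, 0, 0]) cube([36, 36, 360]);
translate([0, 280, 0]) cube([36, 36, 360]);
translate([230, 280, 0]) cube([36, 36, 360]);
translate([0, -197, 0]) {
  cube([79, 37, 451]);
  translate([725, 0, 0]) cube([79, 37, 451]);
  translate([79, 0, 0]) cube([646, 37, 79]);
  translate([79, 0, 372]) cube([646, 37, 79]);
}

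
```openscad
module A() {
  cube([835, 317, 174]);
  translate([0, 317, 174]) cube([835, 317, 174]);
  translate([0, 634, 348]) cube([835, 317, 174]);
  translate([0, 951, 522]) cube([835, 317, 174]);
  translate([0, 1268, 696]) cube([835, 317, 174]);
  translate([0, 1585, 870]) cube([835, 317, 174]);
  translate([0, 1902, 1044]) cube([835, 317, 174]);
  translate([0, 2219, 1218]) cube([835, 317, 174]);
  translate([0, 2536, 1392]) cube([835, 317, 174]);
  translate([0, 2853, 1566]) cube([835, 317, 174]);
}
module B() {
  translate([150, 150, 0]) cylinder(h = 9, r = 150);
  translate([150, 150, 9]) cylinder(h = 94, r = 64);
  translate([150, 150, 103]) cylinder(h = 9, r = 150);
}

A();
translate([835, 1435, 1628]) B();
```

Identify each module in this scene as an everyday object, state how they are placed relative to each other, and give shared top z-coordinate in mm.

Both tops at z = 1740 mm.

A is a staircase. B is a spool. The spool is beside the staircase with their tops flush at z = 1740. The shared top z-coordinate is 1740 mm.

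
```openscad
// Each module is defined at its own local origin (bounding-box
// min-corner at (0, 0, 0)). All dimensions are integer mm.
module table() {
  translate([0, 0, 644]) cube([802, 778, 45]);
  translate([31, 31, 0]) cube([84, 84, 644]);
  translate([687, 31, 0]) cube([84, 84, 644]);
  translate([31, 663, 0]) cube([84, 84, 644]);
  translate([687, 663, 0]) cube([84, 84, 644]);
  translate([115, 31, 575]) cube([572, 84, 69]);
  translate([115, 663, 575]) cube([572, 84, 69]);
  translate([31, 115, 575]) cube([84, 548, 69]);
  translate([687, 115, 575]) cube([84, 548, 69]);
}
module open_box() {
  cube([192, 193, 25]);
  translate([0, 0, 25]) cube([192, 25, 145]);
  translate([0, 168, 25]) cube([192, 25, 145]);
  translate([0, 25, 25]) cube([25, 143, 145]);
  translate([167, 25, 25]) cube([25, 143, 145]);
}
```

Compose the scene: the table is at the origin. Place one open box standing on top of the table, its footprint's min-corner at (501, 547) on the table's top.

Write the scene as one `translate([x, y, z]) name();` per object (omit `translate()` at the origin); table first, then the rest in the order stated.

table();
translate([501, 547, 689]) open_box();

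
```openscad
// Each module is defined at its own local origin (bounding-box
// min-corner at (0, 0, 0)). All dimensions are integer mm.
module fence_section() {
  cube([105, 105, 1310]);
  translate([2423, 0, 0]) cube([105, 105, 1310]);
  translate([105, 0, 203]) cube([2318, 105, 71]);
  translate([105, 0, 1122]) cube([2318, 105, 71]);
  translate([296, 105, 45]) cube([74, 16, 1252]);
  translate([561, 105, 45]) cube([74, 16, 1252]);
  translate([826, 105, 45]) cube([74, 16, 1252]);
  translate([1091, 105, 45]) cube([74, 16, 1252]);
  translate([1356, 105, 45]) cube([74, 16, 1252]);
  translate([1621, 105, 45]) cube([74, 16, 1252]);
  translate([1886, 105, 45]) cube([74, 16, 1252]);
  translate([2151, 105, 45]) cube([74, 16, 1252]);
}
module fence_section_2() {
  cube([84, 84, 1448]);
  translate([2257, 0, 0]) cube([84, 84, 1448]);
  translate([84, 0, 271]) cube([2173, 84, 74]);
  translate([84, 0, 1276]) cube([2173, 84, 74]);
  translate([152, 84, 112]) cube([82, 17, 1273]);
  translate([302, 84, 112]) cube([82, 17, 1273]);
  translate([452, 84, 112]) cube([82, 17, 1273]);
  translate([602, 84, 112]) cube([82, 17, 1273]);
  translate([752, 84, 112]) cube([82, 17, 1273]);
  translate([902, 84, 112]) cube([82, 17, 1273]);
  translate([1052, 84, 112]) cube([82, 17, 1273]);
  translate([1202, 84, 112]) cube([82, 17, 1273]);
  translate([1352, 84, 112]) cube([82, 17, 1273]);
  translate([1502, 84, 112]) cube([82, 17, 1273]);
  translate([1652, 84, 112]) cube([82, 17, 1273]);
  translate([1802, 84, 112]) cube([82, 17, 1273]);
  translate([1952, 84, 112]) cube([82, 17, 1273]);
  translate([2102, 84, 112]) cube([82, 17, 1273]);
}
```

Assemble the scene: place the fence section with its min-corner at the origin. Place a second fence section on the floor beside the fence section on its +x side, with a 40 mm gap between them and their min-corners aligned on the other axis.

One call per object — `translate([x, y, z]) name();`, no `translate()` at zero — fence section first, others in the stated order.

fence_section();
translate([2568, 0, 0]) fence_section_2();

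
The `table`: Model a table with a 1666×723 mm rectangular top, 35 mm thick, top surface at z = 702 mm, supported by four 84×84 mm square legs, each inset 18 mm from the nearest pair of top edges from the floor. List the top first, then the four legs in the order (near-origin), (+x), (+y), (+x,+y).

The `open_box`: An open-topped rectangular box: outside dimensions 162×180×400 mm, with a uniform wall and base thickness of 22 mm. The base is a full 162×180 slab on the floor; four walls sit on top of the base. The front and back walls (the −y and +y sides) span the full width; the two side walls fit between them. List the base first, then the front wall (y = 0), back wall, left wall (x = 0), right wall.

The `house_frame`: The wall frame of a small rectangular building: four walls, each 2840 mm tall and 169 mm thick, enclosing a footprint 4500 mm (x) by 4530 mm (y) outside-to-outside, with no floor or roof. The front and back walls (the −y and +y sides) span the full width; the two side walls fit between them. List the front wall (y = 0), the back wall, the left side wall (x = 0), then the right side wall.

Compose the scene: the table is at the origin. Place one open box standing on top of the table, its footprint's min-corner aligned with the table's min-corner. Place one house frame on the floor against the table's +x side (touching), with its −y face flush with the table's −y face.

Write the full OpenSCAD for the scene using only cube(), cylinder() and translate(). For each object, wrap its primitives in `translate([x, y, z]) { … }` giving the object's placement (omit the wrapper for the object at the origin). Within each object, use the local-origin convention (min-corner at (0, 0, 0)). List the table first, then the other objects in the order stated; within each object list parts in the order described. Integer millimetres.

translate([0, 0, 667]) cube([1666, 723, 35]);
translate([18, 18, 0]) cube([84, 84, 667]);
translate([1564, 18, 0]) cube([84, 84, 667]);
translate([18, 621, 0]) cube([84, 84, 667]);
translate([1564, 621, 0]) cube([84, 84, 667]);
translate([0, 0, 702]) {
  cube([162, 180, 22]);
  translate([0, 0, 22]) cube([162, 22, 378]);
  translate([0, 158, 22]) cube([162, 22, 378]);
  translate([0, 22, 22]) cube([22, 136, 378]);
  translate([140, 22, 22]) cube([22, 136, 378]);
}
translate([1666, 0, 0]) {
  cube([4500, 169, 2840]);
  translate([0, 4361, 0]) cube([4500, 169, 2840]);
  translate([0, 169, 0]) cube([169, 4192, 2840]);
  translate([4331, 169, 0]) cube([169, 4192, 2840]);
}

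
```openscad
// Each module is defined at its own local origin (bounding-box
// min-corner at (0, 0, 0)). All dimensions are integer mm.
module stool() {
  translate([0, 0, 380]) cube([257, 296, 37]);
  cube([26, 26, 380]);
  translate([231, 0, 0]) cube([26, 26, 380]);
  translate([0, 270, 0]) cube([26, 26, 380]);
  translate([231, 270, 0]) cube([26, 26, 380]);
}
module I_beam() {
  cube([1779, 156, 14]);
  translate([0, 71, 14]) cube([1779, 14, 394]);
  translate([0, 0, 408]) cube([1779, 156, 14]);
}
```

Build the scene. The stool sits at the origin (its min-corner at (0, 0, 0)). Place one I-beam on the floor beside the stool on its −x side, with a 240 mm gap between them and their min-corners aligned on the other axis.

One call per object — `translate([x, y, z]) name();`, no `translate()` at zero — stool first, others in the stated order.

stool();
translate([-2019, 0, 0]) I_beam();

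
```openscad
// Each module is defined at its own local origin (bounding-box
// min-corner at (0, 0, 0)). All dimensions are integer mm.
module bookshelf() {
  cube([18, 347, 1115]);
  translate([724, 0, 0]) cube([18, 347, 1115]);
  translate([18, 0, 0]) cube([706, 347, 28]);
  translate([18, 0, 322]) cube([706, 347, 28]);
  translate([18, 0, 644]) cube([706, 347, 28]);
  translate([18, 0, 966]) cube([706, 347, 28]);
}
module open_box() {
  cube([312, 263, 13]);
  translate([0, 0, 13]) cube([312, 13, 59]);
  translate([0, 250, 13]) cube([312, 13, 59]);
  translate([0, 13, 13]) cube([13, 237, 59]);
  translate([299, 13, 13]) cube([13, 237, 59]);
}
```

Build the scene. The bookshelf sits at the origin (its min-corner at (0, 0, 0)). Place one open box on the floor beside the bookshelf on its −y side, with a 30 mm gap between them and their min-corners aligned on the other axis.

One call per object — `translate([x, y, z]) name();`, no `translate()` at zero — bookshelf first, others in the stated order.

bookshelf();
translate([0, -293, 0]) open_box();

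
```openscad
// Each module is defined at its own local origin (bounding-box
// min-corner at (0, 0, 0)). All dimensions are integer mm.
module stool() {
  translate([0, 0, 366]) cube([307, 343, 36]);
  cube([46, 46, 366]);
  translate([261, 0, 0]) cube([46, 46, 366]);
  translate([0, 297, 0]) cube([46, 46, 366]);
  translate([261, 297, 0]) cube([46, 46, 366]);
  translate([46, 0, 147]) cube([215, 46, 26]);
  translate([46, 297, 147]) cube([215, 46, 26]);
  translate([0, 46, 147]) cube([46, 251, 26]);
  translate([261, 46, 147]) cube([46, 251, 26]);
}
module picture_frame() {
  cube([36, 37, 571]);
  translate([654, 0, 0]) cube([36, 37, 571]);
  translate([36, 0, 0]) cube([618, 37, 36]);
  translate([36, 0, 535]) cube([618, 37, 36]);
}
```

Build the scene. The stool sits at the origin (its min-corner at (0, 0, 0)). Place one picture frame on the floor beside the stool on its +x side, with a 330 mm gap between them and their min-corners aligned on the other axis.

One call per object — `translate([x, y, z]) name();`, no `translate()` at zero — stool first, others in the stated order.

stool();
translate([637, 0, 0]) picture_frame();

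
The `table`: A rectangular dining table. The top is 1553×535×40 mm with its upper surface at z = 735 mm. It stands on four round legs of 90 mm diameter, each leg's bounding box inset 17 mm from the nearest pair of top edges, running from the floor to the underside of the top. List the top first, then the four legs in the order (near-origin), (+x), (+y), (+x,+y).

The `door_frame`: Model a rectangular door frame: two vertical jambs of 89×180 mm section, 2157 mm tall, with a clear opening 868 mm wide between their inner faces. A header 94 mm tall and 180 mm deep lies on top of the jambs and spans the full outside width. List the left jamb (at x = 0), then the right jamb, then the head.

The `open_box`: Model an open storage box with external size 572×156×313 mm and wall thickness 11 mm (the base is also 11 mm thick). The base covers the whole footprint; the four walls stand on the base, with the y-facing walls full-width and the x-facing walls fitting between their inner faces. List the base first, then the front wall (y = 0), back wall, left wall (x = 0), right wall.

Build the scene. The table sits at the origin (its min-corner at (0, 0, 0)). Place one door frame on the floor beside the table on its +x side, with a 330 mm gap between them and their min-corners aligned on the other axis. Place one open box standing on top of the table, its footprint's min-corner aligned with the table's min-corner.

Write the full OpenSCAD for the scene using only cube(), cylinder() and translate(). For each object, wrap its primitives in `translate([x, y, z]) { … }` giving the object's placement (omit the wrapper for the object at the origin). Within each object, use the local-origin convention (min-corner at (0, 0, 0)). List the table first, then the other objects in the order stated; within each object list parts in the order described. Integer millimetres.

translate([0, 0, 695]) cube([1553, 535, 40]);
translate([62, 62, 0]) cylinder(h = 695, r = 45);
translate([1491, 62, 0]) cylinder(h = 695, r = 45);
translate([62, 473, 0]) cylinder(h = 695, r = 45);
translate([1491, 473, 0]) cylinder(h = 695, r = 45);
translate([1883, 0, 0]) {
  cube([89, 180, 2157]);
  translate([957, 0, 0]) cube([89, 180, 2157]);
  translate([0, 0, 2157]) cube([1046, 180, 94]);
}
translate([0, 0, 735]) {
  cube([572, 156, 11]);
  translate([0, 0, 11]) cube([572, 11, 302]);
  translate([0, 145, 11]) cube([572, 11, 302]);
  translate([0, 11, 11]) cube([11, 134, 302]);
  translate([561, 11, 11]) cube([11, 134, 302]);
}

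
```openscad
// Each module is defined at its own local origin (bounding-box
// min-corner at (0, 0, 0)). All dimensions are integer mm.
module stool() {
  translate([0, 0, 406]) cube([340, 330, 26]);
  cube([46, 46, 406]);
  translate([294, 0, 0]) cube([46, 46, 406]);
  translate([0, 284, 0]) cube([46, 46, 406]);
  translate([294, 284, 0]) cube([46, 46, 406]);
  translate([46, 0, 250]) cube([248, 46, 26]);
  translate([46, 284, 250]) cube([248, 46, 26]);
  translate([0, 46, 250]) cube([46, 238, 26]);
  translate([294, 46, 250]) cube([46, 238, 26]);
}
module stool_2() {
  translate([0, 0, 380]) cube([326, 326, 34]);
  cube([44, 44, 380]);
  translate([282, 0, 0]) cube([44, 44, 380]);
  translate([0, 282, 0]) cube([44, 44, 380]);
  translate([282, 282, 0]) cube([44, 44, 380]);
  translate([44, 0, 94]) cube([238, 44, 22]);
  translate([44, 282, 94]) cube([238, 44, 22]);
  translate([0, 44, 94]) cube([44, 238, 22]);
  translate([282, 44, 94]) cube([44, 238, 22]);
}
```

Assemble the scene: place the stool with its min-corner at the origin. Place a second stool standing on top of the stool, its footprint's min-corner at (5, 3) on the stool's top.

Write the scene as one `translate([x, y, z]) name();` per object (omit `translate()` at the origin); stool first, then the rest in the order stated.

stool();
translate([5, 3, 432]) stool_2();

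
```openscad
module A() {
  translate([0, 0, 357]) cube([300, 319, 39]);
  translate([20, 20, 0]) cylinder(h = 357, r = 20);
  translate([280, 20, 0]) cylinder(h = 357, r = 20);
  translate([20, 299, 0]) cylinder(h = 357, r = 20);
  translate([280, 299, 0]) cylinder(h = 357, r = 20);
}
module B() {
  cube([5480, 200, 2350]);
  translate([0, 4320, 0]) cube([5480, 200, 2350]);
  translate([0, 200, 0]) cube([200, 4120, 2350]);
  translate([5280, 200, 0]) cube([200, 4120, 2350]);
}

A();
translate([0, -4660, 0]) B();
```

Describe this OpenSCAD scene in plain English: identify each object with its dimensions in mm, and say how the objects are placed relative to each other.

A is a four-legged stool. The seat is a 300×319×39 mm slab whose top surface is at z = 396 mm; four round legs, each 40 mm in diameter, run from the floor (z = 0) to the underside of the seat, each leg's axis is inset half a diameter from the nearest pair of seat edges (so the leg's bounding box is flush with the corner).

B is a box-shaped house frame (walls only): outside footprint 5480×4520 mm, wall height 2350 mm, wall thickness 200 mm. The two y-facing walls run the full x-width; the two x-facing walls fit between the inner faces of the y-facing walls.

The house frame is on the floor beside the stool on its −y side.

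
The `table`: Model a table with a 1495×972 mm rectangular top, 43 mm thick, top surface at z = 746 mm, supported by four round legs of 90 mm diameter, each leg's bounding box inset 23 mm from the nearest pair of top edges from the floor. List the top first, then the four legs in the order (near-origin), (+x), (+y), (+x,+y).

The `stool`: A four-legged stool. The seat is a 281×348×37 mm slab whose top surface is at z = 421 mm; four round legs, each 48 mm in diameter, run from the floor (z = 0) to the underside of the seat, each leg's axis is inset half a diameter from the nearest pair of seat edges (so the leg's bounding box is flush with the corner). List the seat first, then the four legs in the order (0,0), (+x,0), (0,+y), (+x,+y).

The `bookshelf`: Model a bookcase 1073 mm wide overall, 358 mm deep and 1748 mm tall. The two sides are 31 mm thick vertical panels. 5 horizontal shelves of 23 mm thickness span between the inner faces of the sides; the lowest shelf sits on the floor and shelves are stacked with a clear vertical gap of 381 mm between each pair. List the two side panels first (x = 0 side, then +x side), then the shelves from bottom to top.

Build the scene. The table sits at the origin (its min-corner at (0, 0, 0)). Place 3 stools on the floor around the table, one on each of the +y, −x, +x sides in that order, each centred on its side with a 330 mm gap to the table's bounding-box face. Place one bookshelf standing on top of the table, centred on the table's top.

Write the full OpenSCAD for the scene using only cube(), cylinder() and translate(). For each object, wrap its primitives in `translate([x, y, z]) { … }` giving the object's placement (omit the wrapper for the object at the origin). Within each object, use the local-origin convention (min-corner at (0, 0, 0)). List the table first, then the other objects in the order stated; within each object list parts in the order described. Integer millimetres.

translate([0, 0, 703]) cube([1495, 972, 43]);
translate([68, 68, 0]) cylinder(h = 703, r = 45);
translate([1427, 68, 0]) cylinder(h = 703, r = 45);
translate([68, 904, 0]) cylinder(h = 703, r = 45);
translate([1427, 904, 0]) cylinder(h = 703, r = 45);
translate([607, 1302, 0]) {
  translate([0, 0, 384]) cube([281, 348, 37]);
  translate([24, 24, 0]) cylinder(h = 384, r = 24);
  translate([257, 24, 0]) cylinder(h = 384, r = 24);
  translate([24, 324, 0]) cylinder(h = 384, r = 24);
  translate([257, 324, 0]) cylinder(h = 384, r = 24);
}
translate([-611, 312, 0]) {
  translate([0, 0, 384]) cube([281, 348, 37]);
  translate([24, 24, 0]) cylinder(h = 384, r = 24);
  translate([257, 24, 0]) cylinder(h = 384, r = 24);
  translate([24, 324, 0]) cylinder(h = 384, r = 24);
  translate([257, 324, 0]) cylinder(h = 384, r = 24);
}
translate([1825, 312, 0]) {
  translate([0, 0, 384]) cube([281, 348, 37]);
  translate([24, 24, 0]) cylinder(h = 384, r = 24);
  translate([257, 24, 0]) cylinder(h = 384, r = 24);
  translate([24, 324, 0]) cylinder(h = 384, r = 24);
  translate([257, 324, 0]) cylinder(h = 384, r = 24);
}
translate([211, 307, 746]) {
  cube([31, 358, 1748]);
  translate([1042, 0, 0]) cube([31, 358, 1748]);
  translate([31, 0, 0]) cube([1011, 358, 23]);
  translate([31, 0, 404]) cube([1011, 358, 23]);
  translate([31, 0, 808]) cube([1011, 358, 23]);
  translate([31, 0, 1212]) cube([1011, 358, 23]);
  translate([31, 0, 1616]) cube([1011, 358, 23]);
}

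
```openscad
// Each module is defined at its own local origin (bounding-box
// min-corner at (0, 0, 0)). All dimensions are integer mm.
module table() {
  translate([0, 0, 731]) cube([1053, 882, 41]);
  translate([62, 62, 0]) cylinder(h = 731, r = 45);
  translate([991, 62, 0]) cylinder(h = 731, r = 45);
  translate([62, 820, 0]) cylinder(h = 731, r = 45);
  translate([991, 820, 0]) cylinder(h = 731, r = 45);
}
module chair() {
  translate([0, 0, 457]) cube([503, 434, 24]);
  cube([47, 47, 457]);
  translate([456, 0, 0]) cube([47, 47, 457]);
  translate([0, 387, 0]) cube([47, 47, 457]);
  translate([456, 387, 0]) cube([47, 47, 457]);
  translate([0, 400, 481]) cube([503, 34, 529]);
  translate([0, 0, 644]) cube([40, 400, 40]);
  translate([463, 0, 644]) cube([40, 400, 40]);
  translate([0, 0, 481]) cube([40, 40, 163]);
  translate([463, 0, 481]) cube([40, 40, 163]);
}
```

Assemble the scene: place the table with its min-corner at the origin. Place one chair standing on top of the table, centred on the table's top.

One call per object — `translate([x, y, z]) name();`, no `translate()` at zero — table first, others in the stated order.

table();
translate([275, 224, 772]) chair();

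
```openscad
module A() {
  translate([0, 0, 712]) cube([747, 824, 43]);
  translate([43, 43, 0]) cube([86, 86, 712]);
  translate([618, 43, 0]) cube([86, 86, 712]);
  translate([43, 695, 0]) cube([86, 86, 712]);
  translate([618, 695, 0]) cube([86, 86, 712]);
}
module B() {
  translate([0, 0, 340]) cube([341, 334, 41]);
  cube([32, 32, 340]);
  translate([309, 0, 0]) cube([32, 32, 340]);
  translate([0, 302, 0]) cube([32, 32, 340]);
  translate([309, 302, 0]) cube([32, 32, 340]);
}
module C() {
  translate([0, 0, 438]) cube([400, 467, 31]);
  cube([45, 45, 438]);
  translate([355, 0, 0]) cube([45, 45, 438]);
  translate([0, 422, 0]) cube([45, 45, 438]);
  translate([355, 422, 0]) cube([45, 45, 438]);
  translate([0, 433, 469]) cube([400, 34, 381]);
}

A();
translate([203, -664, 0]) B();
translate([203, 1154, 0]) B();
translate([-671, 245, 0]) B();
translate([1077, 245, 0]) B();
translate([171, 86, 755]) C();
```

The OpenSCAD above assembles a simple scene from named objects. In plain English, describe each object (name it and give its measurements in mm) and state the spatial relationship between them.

A is a rectangular dining table. The top is 747×824×43 mm with its upper surface at z = 755 mm. It stands on four 86×86 mm square legs, each inset 43 mm from the nearest pair of top edges, running from the floor to the underside of the top.

B is a simple wooden stool: a rectangular seat 341 mm (x) by 334 mm (y), 41 mm thick, top face at z = 381 mm, on four square legs, each 32×32 mm in cross-section. The legs rest on z = 0, each flush with a corner of the seat.

C is a chair: 400×467 mm seat, 31 mm thick, top at z = 469 mm, on four 45 mm square corner legs flush with the seat edges. A 34 mm thick backrest slab spans the full seat width, extending 381 mm above the seat top, its back face flush with the seat's +y edge.

Four stools sit around the table at the −y, +y, −x, +x sides. The chair is on top of the table.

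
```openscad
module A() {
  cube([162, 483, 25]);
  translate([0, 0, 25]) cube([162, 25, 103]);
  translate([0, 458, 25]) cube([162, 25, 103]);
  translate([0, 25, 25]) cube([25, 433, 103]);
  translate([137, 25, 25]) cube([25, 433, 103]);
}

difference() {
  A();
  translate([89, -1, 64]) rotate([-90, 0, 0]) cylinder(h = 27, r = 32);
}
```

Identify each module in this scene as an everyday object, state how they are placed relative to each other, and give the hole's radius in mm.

A is an open box. The open box has a circular hole through its front wall. The hole's radius is 32 mm.

The subtracted cylinder has r = 32 mm.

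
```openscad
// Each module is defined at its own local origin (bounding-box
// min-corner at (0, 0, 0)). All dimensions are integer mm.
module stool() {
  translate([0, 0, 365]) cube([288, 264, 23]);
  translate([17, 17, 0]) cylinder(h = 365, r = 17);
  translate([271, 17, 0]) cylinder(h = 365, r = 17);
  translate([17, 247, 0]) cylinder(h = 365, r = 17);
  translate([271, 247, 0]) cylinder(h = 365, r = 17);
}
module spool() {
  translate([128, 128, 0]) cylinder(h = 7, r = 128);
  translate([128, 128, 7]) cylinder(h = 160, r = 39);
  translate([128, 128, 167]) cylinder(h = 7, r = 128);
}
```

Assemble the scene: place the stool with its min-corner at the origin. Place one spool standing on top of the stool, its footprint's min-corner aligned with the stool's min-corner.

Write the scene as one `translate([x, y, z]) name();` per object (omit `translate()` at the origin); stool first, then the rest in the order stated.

stool();
translate([0, 0, 388]) spool();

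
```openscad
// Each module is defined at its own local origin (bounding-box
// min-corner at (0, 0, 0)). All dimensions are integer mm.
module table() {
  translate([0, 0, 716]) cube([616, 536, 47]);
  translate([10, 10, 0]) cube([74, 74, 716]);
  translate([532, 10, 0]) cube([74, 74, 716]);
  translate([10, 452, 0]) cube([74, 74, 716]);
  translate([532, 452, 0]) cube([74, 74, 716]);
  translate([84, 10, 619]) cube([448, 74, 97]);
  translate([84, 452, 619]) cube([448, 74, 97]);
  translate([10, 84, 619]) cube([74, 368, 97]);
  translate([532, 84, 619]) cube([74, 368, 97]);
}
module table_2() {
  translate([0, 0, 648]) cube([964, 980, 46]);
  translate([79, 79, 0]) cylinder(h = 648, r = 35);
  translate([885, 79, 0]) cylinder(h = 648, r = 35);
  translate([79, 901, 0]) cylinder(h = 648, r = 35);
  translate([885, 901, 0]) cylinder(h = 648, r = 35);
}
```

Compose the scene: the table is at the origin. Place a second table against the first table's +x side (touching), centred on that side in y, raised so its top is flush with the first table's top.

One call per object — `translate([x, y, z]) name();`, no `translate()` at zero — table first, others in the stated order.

table();
translate([616, -222, 69]) table_2();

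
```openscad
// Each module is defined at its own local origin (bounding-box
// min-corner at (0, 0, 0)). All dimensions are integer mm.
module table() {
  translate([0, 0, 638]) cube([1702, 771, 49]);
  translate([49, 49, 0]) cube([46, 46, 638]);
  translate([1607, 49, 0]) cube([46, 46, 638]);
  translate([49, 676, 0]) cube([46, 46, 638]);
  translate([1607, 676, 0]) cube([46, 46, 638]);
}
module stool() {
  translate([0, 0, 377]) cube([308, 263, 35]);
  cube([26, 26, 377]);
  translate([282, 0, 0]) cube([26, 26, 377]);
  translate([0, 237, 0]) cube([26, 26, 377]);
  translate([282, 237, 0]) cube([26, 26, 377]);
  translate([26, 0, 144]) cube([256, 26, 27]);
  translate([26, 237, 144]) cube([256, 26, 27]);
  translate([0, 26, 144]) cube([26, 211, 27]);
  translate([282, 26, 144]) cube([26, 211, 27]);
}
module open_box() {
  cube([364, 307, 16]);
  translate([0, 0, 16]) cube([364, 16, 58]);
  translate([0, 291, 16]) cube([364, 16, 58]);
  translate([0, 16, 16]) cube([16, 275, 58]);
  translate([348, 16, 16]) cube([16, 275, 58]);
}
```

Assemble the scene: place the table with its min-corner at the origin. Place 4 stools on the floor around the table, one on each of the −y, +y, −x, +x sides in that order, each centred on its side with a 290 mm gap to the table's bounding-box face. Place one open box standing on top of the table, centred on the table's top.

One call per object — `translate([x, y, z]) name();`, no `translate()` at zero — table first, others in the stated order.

table();
translate([697, -553, 0]) stool();
translate([697, 1061, 0]) stool();
translate([-598, 254, 0]) stool();
translate([1992, 254, 0]) stool();
translate([669, 232, 687]) open_box();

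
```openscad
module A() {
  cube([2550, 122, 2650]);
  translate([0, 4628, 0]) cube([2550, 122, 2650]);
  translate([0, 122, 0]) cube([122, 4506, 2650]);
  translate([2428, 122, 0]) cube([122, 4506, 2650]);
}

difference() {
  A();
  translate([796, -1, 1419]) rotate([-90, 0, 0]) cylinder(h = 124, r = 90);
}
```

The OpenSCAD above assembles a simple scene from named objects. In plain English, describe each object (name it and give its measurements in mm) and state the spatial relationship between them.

A is the wall frame of a small rectangular building: four walls, each 2650 mm tall and 122 mm thick, enclosing a footprint 2550 mm (x) by 4750 mm (y) outside-to-outside, with no floor or roof. The front and back walls (the −y and +y sides) span the full width; the two side walls fit between them.

The house frame has a circular hole of radius 90 mm through its front wall, centred at (x = 796, z = 1419).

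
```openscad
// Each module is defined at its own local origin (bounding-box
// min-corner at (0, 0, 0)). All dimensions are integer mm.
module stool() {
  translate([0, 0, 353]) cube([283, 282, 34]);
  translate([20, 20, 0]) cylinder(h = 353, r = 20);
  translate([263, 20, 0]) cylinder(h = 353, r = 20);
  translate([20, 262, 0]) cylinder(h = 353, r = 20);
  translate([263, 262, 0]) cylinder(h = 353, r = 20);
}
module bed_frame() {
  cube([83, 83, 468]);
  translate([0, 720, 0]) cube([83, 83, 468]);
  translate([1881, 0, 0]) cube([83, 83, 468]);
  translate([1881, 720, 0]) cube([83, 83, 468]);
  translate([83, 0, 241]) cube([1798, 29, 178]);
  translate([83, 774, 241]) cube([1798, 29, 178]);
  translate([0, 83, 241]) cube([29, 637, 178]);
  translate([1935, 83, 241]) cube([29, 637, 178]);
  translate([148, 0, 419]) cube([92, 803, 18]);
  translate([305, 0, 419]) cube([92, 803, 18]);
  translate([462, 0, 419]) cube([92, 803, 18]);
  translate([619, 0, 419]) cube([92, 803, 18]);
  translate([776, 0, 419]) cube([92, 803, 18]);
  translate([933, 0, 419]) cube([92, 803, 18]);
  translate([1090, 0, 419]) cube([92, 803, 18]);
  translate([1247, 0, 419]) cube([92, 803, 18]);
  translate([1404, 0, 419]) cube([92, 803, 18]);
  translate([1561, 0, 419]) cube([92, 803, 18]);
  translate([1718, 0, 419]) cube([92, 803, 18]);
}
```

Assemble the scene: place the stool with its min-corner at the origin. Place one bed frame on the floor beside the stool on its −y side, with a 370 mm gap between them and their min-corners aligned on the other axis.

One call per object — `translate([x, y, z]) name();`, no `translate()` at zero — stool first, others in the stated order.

stool();
translate([0, -1173, 0]) bed_frame();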